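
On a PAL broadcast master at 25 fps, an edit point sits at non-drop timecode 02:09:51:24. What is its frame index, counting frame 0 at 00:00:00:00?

Total seconds to the label: (2 × 3600 + 9 × 60 + 51) = 7791.
Frame index = 7791 × 25 + 24 = 194799.

frame 194799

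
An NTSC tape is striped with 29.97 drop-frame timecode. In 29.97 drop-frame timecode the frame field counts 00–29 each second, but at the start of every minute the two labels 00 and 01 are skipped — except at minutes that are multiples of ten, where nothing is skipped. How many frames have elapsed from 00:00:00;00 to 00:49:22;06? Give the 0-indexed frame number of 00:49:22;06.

88776

As if non-drop at 30 labels/s: (0 × 3600 + 49 × 60 + 22) × 30 + 6 = 88866.
Minute boundaries passed: 49; those not divisible by 10: 49 − 4 = 45; dropped labels = 2 × 45 = 90.
Actual frame index = 88866 − 90 = 88776.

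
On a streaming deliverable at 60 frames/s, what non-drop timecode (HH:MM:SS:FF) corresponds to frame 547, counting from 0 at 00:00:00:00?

547 ÷ 60 = 9 full seconds, remainder 7 frames.
9 s = 0 h 0 min 9 s.
Timecode: 00:00:09:07.

00:00:09:07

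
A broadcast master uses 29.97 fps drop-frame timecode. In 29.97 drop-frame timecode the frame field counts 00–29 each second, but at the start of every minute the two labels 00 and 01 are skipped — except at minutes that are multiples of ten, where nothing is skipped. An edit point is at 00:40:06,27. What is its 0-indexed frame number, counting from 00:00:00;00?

As if non-drop at 30 labels/s: (0 × 3600 + 40 × 60 + 6) × 30 + 27 = 72207.
Minute boundaries passed: 40; those not divisible by 10: 40 − 4 = 36; dropped labels = 2 × 36 = 72.
Actual frame index = 72207 − 72 = 72135.

72135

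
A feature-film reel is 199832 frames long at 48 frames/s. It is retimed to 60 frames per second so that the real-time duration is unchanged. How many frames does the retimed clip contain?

Target frames = source frames × (target rate / source rate) = 199832 × (60)/(48) = 199832 × 5/4 = 249790.

249790 frames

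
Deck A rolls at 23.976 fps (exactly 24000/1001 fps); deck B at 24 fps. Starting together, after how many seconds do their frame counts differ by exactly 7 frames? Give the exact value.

The gap grows by |24 − 24000/1001| = 24/1001 frames per second.
Time for a 7-frame gap: 7 ÷ (24/1001) = 7007/24 s.

7007/24 seconds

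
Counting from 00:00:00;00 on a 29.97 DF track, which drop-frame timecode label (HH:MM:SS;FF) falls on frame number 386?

Each 10-minute DF block holds 10 × 60 × 30 − 9 × 2 = 17982 frames. 386 ÷ 17982 → 0 full blocks, remainder 386.
Within the partial block the first minute is 1800 frames and each further minute 1798, so 0 further minute boundaries passed. Total skipped labels = 18 × 0 + 2 × 0 = 0.
Non-drop label index = 386 + 0 = 386; at 30 labels/s that is 00:00:12:26, i.e. DF 00:00:12;26.

00:00:12;26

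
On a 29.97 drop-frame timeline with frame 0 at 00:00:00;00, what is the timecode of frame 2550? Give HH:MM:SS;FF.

00:01:25;02

Each 10-minute DF block holds 10 × 60 × 30 − 9 × 2 = 17982 frames. 2550 ÷ 17982 → 0 full blocks, remainder 2550.
Within the partial block the first minute is 1800 frames and each further minute 1798, so 1 further minute boundary passed. Total skipped labels = 18 × 0 + 2 × 1 = 2.
Non-drop label index = 2550 + 2 = 2552; at 30 labels/s that is 00:01:25:02, i.e. DF 00:01:25;02.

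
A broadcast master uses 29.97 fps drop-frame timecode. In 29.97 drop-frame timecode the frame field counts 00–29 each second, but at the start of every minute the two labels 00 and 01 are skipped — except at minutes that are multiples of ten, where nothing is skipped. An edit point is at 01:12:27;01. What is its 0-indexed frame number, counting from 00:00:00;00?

Complete 10-minute blocks: 7, each 17982 frames → 125874.
Remaining 2 whole minutes in the current block: 1800 + 1 × 1798 = 3598 frames.
Within the current minute: 27 × 30 + 1 − 2 = 809 (labels ;00/;01 skipped at this minute). Total = 125874 + 3598 + 809 = 130281.

130281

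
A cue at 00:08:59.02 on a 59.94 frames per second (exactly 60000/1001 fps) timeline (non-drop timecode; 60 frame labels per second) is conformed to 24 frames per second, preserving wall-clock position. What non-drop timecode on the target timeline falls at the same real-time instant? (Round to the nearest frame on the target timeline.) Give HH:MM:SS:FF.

Source frame index: (0×3600 + 8×60 + 59) × 60 + 2 = 32342.
Real time: 32342 / (60000/1001) = 16187171/30000 s.
Target frame: (16187171/30000) × (24) = 16187171/1250 ≈ 12949.737 → 12950.
At 24 labels/s: frame 12950 → 00:08:59:14.

00:08:59:14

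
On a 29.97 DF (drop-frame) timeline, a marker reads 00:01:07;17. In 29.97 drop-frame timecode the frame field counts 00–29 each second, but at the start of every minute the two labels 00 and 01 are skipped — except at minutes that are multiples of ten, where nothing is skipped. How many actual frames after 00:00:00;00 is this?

Complete 10-minute blocks: 0, each 17982 frames → 0.
Remaining 1 whole minute in the current block: 1800 + 0 × 1798 = 1800 frames.
Within the current minute: 7 × 30 + 17 − 2 = 225 (labels ;00/;01 skipped at this minute). Total = 0 + 1800 + 225 = 2025.

2025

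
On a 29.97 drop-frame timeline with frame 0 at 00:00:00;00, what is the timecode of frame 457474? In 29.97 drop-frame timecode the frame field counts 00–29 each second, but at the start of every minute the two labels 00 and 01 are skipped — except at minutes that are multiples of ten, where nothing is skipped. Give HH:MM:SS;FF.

04:14:24;12

Each 10-minute DF block holds 10 × 60 × 30 − 9 × 2 = 17982 frames. 457474 ÷ 17982 → 25 full blocks, remainder 7924.
Within the partial block the first minute is 1800 frames and each further minute 1798, so 4 further minute boundaries passed. Total skipped labels = 18 × 25 + 2 × 4 = 458.
Non-drop label index = 457474 + 458 = 457932; at 30 labels/s that is 04:14:24:12, i.e. DF 04:14:24;12.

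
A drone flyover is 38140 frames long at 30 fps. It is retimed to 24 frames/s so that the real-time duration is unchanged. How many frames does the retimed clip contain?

30512 frames

Target frames = source frames × (target rate / source rate) = 38140 × (24)/(30) = 38140 × 4/5 = 30512.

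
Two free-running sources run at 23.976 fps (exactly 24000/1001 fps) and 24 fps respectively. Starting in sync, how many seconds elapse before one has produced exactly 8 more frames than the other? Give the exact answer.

The gap grows by |24 − 24000/1001| = 24/1001 frames per second.
Time for a 8-frame gap: 8 ÷ (24/1001) = 1001/3 s.

1001/3 seconds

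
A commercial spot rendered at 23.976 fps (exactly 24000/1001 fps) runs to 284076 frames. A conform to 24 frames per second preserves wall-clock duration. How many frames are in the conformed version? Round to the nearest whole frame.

Frames at target rate = 284076 × (24) / (24000/1001) = 71090019/250 ≈ 284360.076.
Nearest whole frame: 284360.

284360 frames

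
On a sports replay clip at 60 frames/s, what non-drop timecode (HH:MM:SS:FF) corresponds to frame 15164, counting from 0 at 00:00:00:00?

00:04:12:44

15164 ÷ 60 = 252 full seconds, remainder 44 frames.
252 s = 0 h 4 min 12 s.
Timecode: 00:04:12:44.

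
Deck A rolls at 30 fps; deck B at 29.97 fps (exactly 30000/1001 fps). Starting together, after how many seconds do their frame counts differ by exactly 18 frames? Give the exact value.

The gap grows by |30000/1001 − 30| = 30/1001 frames per second.
Time for a 18-frame gap: 18 ÷ (30/1001) = 600.6 s.

600.6 seconds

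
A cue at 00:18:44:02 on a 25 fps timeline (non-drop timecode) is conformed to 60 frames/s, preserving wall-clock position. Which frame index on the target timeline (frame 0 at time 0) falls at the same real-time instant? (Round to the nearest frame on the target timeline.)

Source frame index: (0×3600 + 18×60 + 44) × 25 + 2 = 28102.
Real time: 28102 / (25) = 28102/25 s.
Target frame: (28102/25) × (60) = 337224/5 ≈ 67444.800 → 67445.

frame 67445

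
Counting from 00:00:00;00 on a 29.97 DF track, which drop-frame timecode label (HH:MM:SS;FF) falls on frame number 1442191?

Ten DF minutes hold 17982 frames, so frame 1442191 lies in block 80 (frames 1438560–1456541) with 3631 frames into that block.
The block's first minute is 1800 frames and the rest 1798 each; 3631 frames reaches minute 2, so 80 × 18 + 2 × 2 = 1444 labels have been skipped so far.
Adding those back, label number 1442191 + 1444 = 1443635 at 30 labels/s is 48121 s + 5 f = 13 h 22 min 1 s frame 5, i.e. 13:22:01;05.

13:22:01;05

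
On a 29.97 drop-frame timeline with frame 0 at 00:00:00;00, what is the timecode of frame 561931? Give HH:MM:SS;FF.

05:12:29;23

Ten DF minutes hold 17982 frames, so frame 561931 lies in block 31 (frames 557442–575423) with 4489 frames into that block.
The block's first minute is 1800 frames and the rest 1798 each; 4489 frames reaches minute 2, so 31 × 18 + 2 × 2 = 562 labels have been skipped so far.
Adding those back, label number 561931 + 562 = 562493 at 30 labels/s is 18749 s + 23 f = 5 h 12 min 29 s frame 23, i.e. 05:12:29;23.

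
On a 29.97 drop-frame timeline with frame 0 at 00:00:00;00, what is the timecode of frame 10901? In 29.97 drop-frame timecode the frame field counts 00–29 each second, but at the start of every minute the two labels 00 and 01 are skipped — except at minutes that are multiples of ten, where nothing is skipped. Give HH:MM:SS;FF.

00:06:03;23

Each 10-minute DF block holds 10 × 60 × 30 − 9 × 2 = 17982 frames. 10901 ÷ 17982 → 0 full blocks, remainder 10901.
Within the partial block the first minute is 1800 frames and each further minute 1798, so 6 further minute boundaries passed. Total skipped labels = 18 × 0 + 2 × 6 = 12.
Non-drop label index = 10901 + 12 = 10913; at 30 labels/s that is 00:06:03:23, i.e. DF 00:06:03;23.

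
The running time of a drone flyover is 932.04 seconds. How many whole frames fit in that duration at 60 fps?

55922 frames

Frames = 932.04 × 60 = 279612/5 ≈ 55922.4000.
Complete frames: 55922.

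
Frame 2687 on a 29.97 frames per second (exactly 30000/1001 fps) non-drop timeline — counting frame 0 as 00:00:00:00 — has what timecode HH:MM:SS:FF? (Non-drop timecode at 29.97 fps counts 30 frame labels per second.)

00:01:29:17

2687 ÷ 30 = 89 full seconds, remainder 17 frames.
89 s = 0 h 1 min 29 s.
Timecode: 00:01:29:17.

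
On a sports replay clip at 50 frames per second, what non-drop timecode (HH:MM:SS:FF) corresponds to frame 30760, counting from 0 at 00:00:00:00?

00:10:15:10

30760 ÷ 50 = 615 full seconds, remainder 10 frames.
615 s = 0 h 10 min 15 s.
Timecode: 00:10:15:10.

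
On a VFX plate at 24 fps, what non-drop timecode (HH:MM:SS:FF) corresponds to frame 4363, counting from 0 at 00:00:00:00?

00:03:01:19

4363 ÷ 24 = 181 full seconds, remainder 19 frames.
181 s = 0 h 3 min 1 s.
Timecode: 00:03:01:19.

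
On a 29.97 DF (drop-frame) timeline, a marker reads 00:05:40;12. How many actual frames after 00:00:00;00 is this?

As if non-drop at 30 labels/s: (0 × 3600 + 5 × 60 + 40) × 30 + 12 = 10212.
Minute boundaries passed: 5; those not divisible by 10: 5 − 0 = 5; dropped labels = 2 × 5 = 10.
Actual frame index = 10212 − 10 = 10202.

10202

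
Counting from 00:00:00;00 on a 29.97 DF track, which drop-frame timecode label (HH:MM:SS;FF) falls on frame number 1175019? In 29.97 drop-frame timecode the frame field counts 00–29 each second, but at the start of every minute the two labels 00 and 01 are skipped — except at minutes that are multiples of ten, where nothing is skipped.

10:53:26;15

Ten DF minutes hold 17982 frames, so frame 1175019 lies in block 65 (frames 1168830–1186811) with 6189 frames into that block.
The block's first minute is 1800 frames and the rest 1798 each; 6189 frames reaches minute 3, so 65 × 18 + 3 × 2 = 1176 labels have been skipped so far.
Adding those back, label number 1175019 + 1176 = 1176195 at 30 labels/s is 39206 s + 15 f = 10 h 53 min 26 s frame 15, i.e. 10:53:26;15.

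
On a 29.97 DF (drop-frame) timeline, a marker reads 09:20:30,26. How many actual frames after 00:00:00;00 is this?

1007918

Complete 10-minute blocks: 56, each 17982 frames → 1006992.
Remaining 0 whole minutes in the current block: 0 frames.
Within the current minute: 30 × 30 + 26 = 926. Total = 1006992 + 0 + 926 = 1007918.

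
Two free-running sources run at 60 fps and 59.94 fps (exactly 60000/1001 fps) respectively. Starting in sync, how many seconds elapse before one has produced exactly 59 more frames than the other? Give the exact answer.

59059/60 seconds

The gap grows by |60000/1001 − 60| = 60/1001 frames per second.
Time for a 59-frame gap: 59 ÷ (60/1001) = 59059/60 s.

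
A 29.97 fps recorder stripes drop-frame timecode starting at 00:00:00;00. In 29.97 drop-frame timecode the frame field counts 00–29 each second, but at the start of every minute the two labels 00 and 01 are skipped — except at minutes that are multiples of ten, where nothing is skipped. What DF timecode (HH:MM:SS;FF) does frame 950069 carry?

08:48:20;21

Ten DF minutes hold 17982 frames, so frame 950069 lies in block 52 (frames 935064–953045) with 15005 frames into that block.
The block's first minute is 1800 frames and the rest 1798 each; 15005 frames reaches minute 8, so 52 × 18 + 8 × 2 = 952 labels have been skipped so far.
Adding those back, label number 950069 + 952 = 951021 at 30 labels/s is 31700 s + 21 f = 8 h 48 min 20 s frame 21, i.e. 08:48:20;21.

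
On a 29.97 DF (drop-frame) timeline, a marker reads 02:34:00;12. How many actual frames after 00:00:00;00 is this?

Complete 10-minute blocks: 15, each 17982 frames → 269730.
Remaining 4 whole minutes in the current block: 1800 + 3 × 1798 = 7194 frames.
Within the current minute: 0 × 30 + 12 − 2 = 10 (labels ;00/;01 skipped at this minute). Total = 269730 + 7194 + 10 = 276934.

276934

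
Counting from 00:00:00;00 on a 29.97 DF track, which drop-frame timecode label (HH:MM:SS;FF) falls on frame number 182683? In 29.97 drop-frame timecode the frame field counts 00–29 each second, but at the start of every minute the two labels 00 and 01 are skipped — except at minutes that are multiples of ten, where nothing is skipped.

01:41:35;15

Ten DF minutes hold 17982 frames, so frame 182683 lies in block 10 (frames 179820–197801) with 2863 frames into that block.
The block's first minute is 1800 frames and the rest 1798 each; 2863 frames reaches minute 1, so 10 × 18 + 1 × 2 = 182 labels have been skipped so far.
Adding those back, label number 182683 + 182 = 182865 at 30 labels/s is 6095 s + 15 f = 1 h 41 min 35 s frame 15, i.e. 01:41:35;15.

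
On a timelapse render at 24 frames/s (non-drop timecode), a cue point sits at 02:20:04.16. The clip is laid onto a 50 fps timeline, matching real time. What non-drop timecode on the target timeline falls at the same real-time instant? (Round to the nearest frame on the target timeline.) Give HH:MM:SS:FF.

02:20:04:33

Source frame index: (2×3600 + 20×60 + 4) × 24 + 16 = 201712.
Real time: 201712 / (24) = 25214/3 s.
Target frame: (25214/3) × (50) = 1260700/3 ≈ 420233.333 → 420233.
At 50 labels/s: frame 420233 → 02:20:04:33.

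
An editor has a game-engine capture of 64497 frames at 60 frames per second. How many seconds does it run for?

Running time = 64497 / (60) = 1074.95 s.

1074.95 seconds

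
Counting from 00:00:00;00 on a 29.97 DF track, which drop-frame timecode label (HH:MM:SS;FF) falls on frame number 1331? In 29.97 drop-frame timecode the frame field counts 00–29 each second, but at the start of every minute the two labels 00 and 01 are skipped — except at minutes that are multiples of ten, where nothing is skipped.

Each 10-minute DF block holds 10 × 60 × 30 − 9 × 2 = 17982 frames. 1331 ÷ 17982 → 0 full blocks, remainder 1331.
Within the partial block the first minute is 1800 frames and each further minute 1798, so 0 further minute boundaries passed. Total skipped labels = 18 × 0 + 2 × 0 = 0.
Non-drop label index = 1331 + 0 = 1331; at 30 labels/s that is 00:00:44:11, i.e. DF 00:00:44;11.

00:00:44;11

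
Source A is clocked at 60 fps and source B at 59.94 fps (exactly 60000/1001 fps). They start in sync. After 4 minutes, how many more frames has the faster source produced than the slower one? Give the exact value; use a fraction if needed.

14400/1001 frames

4 min = 240 s.
A emits 60 × 240 = 14400 frames; B emits 60000/1001 × 240 = 14400000/1001.
Difference = 14400/1001 frames (≈ 14.3856); B is behind A.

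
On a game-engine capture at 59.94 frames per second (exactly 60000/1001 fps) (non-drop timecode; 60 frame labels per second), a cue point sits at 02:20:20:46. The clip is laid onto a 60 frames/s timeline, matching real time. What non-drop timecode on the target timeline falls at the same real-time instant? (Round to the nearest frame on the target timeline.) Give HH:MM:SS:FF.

02:20:29:11

Source frame index: (2×3600 + 20×60 + 20) × 60 + 46 = 505246.
Real time: 505246 / (60000/1001) = 252875623/30000 s.
Target frame: (252875623/30000) × (60) = 252875623/500 ≈ 505751.246 → 505751.
At 60 labels/s: frame 505751 → 02:20:29:11.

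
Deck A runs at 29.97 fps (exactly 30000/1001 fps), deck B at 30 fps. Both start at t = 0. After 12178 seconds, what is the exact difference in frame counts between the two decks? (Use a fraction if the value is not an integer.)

A emits 30000/1001 × 12178 = 365340000/1001 frames; B emits 30 × 12178 = 365340.
Difference = 365340/1001 frames (≈ 364.9750); B is ahead of A.

365340/1001 frames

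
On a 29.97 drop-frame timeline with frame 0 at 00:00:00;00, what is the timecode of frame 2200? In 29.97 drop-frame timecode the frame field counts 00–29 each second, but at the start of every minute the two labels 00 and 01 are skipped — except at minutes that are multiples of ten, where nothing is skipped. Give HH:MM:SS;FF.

00:01:13;12

Ten DF minutes hold 17982 frames, so frame 2200 lies in block 0 (frames 0–17981) with 2200 frames into that block.
The block's first minute is 1800 frames and the rest 1798 each; 2200 frames reaches minute 1, so 0 × 18 + 1 × 2 = 2 labels have been skipped so far.
Adding those back, label number 2200 + 2 = 2202 at 30 labels/s is 73 s + 12 f = 0 h 1 min 13 s frame 12, i.e. 00:01:13;12.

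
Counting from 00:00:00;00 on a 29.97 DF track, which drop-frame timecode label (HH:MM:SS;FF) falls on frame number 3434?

00:01:54;16

Each 10-minute DF block holds 10 × 60 × 30 − 9 × 2 = 17982 frames. 3434 ÷ 17982 → 0 full blocks, remainder 3434.
Within the partial block the first minute is 1800 frames and each further minute 1798, so 1 further minute boundary passed. Total skipped labels = 18 × 0 + 2 × 1 = 2.
Non-drop label index = 3434 + 2 = 3436; at 30 labels/s that is 00:01:54:16, i.e. DF 00:01:54;16.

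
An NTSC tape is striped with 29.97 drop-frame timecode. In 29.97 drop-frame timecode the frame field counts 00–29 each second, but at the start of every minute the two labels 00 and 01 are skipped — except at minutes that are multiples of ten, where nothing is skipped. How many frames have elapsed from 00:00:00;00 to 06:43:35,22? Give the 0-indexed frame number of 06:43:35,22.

As if non-drop at 30 labels/s: (6 × 3600 + 43 × 60 + 35) × 30 + 22 = 726472.
Minute boundaries passed: 403; those not divisible by 10: 403 − 40 = 363; dropped labels = 2 × 363 = 726.
Actual frame index = 726472 − 726 = 725746.

725746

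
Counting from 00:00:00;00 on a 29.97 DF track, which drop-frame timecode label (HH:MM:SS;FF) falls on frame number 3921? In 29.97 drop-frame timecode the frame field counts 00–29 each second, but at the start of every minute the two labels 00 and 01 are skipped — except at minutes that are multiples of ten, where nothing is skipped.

Ten DF minutes hold 17982 frames, so frame 3921 lies in block 0 (frames 0–17981) with 3921 frames into that block.
The block's first minute is 1800 frames and the rest 1798 each; 3921 frames reaches minute 2, so 0 × 18 + 2 × 2 = 4 labels have been skipped so far.
Adding those back, label number 3921 + 4 = 3925 at 30 labels/s is 130 s + 25 f = 0 h 2 min 10 s frame 25, i.e. 00:02:10;25.

00:02:10;25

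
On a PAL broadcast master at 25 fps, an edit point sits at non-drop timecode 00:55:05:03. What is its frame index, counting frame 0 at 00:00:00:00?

frame 82628

Total seconds to the label: (0 × 3600 + 55 × 60 + 5) = 3305.
Frame index = 3305 × 25 + 3 = 82628.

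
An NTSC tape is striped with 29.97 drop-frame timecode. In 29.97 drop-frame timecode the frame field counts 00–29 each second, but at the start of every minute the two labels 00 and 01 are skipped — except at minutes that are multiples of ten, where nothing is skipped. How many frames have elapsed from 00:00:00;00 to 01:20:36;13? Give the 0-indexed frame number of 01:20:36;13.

144949

Complete 10-minute blocks: 8, each 17982 frames → 143856.
Remaining 0 whole minutes in the current block: 0 frames.
Within the current minute: 36 × 30 + 13 = 1093. Total = 143856 + 0 + 1093 = 144949.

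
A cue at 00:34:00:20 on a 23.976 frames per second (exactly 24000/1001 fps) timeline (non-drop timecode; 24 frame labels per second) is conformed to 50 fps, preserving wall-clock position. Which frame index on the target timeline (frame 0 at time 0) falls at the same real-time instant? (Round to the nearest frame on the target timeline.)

Source frame index: (0×3600 + 34×60 + 0) × 24 + 20 = 48980.
Real time: 48980 / (24000/1001) = 2451449/1200 s.
Target frame: (2451449/1200) × (50) = 2451449/24 ≈ 102143.708 → 102144.

frame 102144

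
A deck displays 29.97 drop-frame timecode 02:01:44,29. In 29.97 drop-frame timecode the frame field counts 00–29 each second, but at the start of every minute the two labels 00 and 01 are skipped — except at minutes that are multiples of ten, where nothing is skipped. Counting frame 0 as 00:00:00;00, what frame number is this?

As if non-drop at 30 labels/s: (2 × 3600 + 1 × 60 + 44) × 30 + 29 = 219149.
Minute boundaries passed: 121; those not divisible by 10: 121 − 12 = 109; dropped labels = 2 × 109 = 218.
Actual frame index = 219149 − 218 = 218931.

218931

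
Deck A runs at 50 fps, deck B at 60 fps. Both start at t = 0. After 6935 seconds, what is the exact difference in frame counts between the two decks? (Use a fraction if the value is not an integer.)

A emits 50 × 6935 = 346750 frames; B emits 60 × 6935 = 416100.
Difference = 69350 frames; B is ahead of A.

69350 frames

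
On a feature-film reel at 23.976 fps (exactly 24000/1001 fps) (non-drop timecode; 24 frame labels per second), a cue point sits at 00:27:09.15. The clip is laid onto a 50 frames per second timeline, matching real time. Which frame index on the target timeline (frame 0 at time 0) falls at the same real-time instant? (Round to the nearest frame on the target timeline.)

frame 81563

Source frame index: (0×3600 + 27×60 + 9) × 24 + 15 = 39111.
Real time: 39111 / (24000/1001) = 13050037/8000 s.
Target frame: (13050037/8000) × (50) = 13050037/160 ≈ 81562.731 → 81563.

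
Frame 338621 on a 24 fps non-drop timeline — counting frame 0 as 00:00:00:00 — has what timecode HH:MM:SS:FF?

03:55:09:05

338621 ÷ 24 = 14109 full seconds, remainder 5 frames.
14109 s = 3 h 55 min 9 s.
Timecode: 03:55:09:05.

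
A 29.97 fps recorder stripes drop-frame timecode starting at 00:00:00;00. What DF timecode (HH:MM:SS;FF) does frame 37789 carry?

00:21:00;27

Each 10-minute DF block holds 10 × 60 × 30 − 9 × 2 = 17982 frames. 37789 ÷ 17982 → 2 full blocks, remainder 1825.
Within the partial block the first minute is 1800 frames and each further minute 1798, so 1 further minute boundary passed. Total skipped labels = 18 × 2 + 2 × 1 = 38.
Non-drop label index = 37789 + 38 = 37827; at 30 labels/s that is 00:21:00:27, i.e. DF 00:21:00;27.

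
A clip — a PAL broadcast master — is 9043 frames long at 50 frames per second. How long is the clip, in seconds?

180.86 seconds

Running time = 9043 / (50) = 180.86 s.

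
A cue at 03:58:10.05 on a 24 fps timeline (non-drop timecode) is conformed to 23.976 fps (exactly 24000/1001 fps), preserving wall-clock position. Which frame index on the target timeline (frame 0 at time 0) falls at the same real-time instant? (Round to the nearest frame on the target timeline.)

Source frame index: (3×3600 + 58×60 + 10) × 24 + 5 = 342965.
Real time: 342965 / (24) = 342965/24 s.
Target frame: (342965/24) × (24000/1001) = 48995000/143 ≈ 342622.378 → 342622.

frame 342622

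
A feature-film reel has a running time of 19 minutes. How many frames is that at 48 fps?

19 min = 1140 s.
Frames = 1140 × 48 = 54720.

54720 frames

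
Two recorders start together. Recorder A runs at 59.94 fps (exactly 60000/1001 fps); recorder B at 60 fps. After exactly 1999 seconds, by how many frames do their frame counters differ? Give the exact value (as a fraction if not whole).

A emits 60000/1001 × 1999 = 119940000/1001 frames; B emits 60 × 1999 = 119940.
Difference = 119940/1001 frames (≈ 119.8202); B is ahead of A.

119940/1001 frames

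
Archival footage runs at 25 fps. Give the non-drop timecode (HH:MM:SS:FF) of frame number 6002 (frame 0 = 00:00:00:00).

6002 ÷ 25 = 240 full seconds, remainder 2 frames.
240 s = 0 h 4 min 0 s.
Timecode: 00:04:00:02.

00:04:00:02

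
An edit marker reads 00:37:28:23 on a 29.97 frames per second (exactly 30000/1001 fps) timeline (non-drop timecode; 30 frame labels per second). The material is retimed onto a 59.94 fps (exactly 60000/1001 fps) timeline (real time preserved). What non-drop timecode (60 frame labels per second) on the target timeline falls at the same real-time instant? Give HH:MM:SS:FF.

00:37:28:46

Source frame index: (0×3600 + 37×60 + 28) × 30 + 23 = 67463.
Real time: 67463 / (30000/1001) = 67530463/30000 s.
Target frame: (67530463/30000) × (60000/1001) = 134926.
At 60 labels/s: frame 134926 → 00:37:28:46.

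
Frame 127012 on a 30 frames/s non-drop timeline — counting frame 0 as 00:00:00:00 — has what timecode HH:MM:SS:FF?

127012 ÷ 30 = 4233 full seconds, remainder 22 frames.
4233 s = 1 h 10 min 33 s.
Timecode: 01:10:33:22.

01:10:33:22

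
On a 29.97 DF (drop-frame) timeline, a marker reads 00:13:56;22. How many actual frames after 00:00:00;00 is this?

25078

As if non-drop at 30 labels/s: (0 × 3600 + 13 × 60 + 56) × 30 + 22 = 25102.
Minute boundaries passed: 13; those not divisible by 10: 13 − 1 = 12; dropped labels = 2 × 12 = 24.
Actual frame index = 25102 − 24 = 25078.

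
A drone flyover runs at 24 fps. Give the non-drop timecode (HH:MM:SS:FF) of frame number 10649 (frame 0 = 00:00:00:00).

00:07:23:17

10649 ÷ 24 = 443 full seconds, remainder 17 frames.
443 s = 0 h 7 min 23 s.
Timecode: 00:07:23:17.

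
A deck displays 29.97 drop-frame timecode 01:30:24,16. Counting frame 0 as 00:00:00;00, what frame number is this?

162574

Complete 10-minute blocks: 9, each 17982 frames → 161838.
Remaining 0 whole minutes in the current block: 0 frames.
Within the current minute: 24 × 30 + 16 = 736. Total = 161838 + 0 + 736 = 162574.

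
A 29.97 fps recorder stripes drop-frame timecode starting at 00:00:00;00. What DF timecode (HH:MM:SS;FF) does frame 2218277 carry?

Each 10-minute DF block holds 10 × 60 × 30 − 9 × 2 = 17982 frames. 2218277 ÷ 17982 → 123 full blocks, remainder 6491.
Within the partial block the first minute is 1800 frames and each further minute 1798, so 3 further minute boundaries passed. Total skipped labels = 18 × 123 + 2 × 3 = 2220.
Non-drop label index = 2218277 + 2220 = 2220497; at 30 labels/s that is 20:33:36:17, i.e. DF 20:33:36;17.

20:33:36;17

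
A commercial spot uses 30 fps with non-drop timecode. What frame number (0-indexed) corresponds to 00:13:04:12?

23532

Total seconds to the label: (0 × 3600 + 13 × 60 + 4) = 784.
Frame index = 784 × 30 + 12 = 23532.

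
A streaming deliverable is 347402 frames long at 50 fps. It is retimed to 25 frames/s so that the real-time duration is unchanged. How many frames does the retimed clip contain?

Target frames = source frames × (target rate / source rate) = 347402 × (25)/(50) = 347402 × 1/2 = 173701.

173701 frames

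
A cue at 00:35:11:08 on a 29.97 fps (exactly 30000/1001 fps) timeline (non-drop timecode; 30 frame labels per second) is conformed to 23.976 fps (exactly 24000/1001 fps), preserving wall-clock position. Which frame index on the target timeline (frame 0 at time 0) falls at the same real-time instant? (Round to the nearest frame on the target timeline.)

Source frame index: (0×3600 + 35×60 + 11) × 30 + 8 = 63338.
Real time: 63338 / (30000/1001) = 31700669/15000 s.
Target frame: (31700669/15000) × (24000/1001) = 253352/5 ≈ 50670.400 → 50670.

frame 50670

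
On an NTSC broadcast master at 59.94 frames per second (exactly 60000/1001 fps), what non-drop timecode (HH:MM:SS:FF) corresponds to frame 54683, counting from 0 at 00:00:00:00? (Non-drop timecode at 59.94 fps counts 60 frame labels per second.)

00:15:11:23

54683 ÷ 60 = 911 full seconds, remainder 23 frames.
911 s = 0 h 15 min 11 s.
Timecode: 00:15:11:23.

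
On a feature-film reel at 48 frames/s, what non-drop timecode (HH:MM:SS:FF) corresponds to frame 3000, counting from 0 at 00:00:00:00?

3000 ÷ 48 = 62 full seconds, remainder 24 frames.
62 s = 0 h 1 min 2 s.
Timecode: 00:01:02:24.

00:01:02:24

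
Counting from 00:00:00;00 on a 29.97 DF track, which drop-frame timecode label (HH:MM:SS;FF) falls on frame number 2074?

00:01:09;06

Ten DF minutes hold 17982 frames, so frame 2074 lies in block 0 (frames 0–17981) with 2074 frames into that block.
The block's first minute is 1800 frames and the rest 1798 each; 2074 frames reaches minute 1, so 0 × 18 + 1 × 2 = 2 labels have been skipped so far.
Adding those back, label number 2074 + 2 = 2076 at 30 labels/s is 69 s + 6 f = 0 h 1 min 9 s frame 6, i.e. 00:01:09;06.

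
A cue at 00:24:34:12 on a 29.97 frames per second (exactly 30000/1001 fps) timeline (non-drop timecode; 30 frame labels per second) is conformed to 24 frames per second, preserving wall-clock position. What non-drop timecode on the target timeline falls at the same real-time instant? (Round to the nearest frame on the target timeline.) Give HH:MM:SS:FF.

00:24:35:21

Source frame index: (0×3600 + 24×60 + 34) × 30 + 12 = 44232.
Real time: 44232 / (30000/1001) = 1844843/1250 s.
Target frame: (1844843/1250) × (24) = 22138116/625 ≈ 35420.986 → 35421.
At 24 labels/s: frame 35421 → 00:24:35:21.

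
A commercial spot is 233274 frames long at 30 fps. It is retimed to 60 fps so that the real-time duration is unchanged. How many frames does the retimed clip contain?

Target frames = source frames × (target rate / source rate) = 233274 × (60)/(30) = 233274 × 2 = 466548.

466548 frames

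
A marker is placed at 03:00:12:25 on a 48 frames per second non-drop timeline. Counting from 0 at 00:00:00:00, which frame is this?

frame 519001

Total seconds to the label: (3 × 3600 + 0 × 60 + 12) = 10812.
Frame index = 10812 × 48 + 25 = 519001.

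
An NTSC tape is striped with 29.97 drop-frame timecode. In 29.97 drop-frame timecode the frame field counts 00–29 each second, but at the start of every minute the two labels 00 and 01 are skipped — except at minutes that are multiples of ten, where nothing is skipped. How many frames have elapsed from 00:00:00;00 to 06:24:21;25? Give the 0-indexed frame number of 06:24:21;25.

691163

Complete 10-minute blocks: 38, each 17982 frames → 683316.
Remaining 4 whole minutes in the current block: 1800 + 3 × 1798 = 7194 frames.
Within the current minute: 21 × 30 + 25 − 2 = 653 (labels ;00/;01 skipped at this minute). Total = 683316 + 7194 + 653 = 691163.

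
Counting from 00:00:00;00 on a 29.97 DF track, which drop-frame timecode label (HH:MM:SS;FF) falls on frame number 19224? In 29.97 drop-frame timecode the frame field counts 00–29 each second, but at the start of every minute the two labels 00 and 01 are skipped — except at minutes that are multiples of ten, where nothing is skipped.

Ten DF minutes hold 17982 frames, so frame 19224 lies in block 1 (frames 17982–35963) with 1242 frames into that block.
The block's first minute is 1800 frames and the rest 1798 each; 1242 frames reaches minute 0, so 1 × 18 + 0 × 2 = 18 labels have been skipped so far.
Adding those back, label number 19224 + 18 = 19242 at 30 labels/s is 641 s + 12 f = 0 h 10 min 41 s frame 12, i.e. 00:10:41;12.

00:10:41;12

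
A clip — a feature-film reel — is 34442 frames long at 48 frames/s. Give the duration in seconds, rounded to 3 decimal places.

Running time = 34442 × 1/48 = 17221/24 s ≈ 717.542 s.

717.542 seconds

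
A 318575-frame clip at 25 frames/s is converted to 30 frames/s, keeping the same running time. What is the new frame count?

382290 frames

Target frames = source frames × (target rate / source rate) = 318575 × (30)/(25) = 318575 × 6/5 = 382290.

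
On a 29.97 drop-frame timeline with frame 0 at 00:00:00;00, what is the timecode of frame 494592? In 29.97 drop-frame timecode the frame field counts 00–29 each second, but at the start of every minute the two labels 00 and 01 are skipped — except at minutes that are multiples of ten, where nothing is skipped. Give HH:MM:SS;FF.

Ten DF minutes hold 17982 frames, so frame 494592 lies in block 27 (frames 485514–503495) with 9078 frames into that block.
The block's first minute is 1800 frames and the rest 1798 each; 9078 frames reaches minute 5, so 27 × 18 + 5 × 2 = 496 labels have been skipped so far.
Adding those back, label number 494592 + 496 = 495088 at 30 labels/s is 16502 s + 28 f = 4 h 35 min 2 s frame 28, i.e. 04:35:02;28.

04:35:02;28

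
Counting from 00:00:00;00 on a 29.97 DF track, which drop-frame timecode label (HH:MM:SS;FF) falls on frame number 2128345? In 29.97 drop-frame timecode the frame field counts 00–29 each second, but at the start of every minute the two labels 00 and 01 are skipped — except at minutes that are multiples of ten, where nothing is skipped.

Ten DF minutes hold 17982 frames, so frame 2128345 lies in block 118 (frames 2121876–2139857) with 6469 frames into that block.
The block's first minute is 1800 frames and the rest 1798 each; 6469 frames reaches minute 3, so 118 × 18 + 3 × 2 = 2130 labels have been skipped so far.
Adding those back, label number 2128345 + 2130 = 2130475 at 30 labels/s is 71015 s + 25 f = 19 h 43 min 35 s frame 25, i.e. 19:43:35;25.

19:43:35;25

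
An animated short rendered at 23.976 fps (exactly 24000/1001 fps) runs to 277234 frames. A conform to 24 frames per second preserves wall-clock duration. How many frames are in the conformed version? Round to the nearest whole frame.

277511 frames

Frames at target rate = 277234 × (24) / (24000/1001) = 138755617/500 ≈ 277511.234.
Nearest whole frame: 277511.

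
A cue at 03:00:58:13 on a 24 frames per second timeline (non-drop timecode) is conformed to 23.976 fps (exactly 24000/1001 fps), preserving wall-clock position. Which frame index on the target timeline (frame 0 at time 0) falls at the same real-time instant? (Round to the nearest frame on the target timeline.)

Source frame index: (3×3600 + 0×60 + 58) × 24 + 13 = 260605.
Real time: 260605 / (24) = 260605/24 s.
Target frame: (260605/24) × (24000/1001) = 260605000/1001 ≈ 260344.655 → 260345.

frame 260345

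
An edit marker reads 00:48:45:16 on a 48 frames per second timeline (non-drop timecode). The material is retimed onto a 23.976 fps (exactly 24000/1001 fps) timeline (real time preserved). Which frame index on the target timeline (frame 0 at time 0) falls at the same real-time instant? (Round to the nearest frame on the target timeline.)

frame 70138

Source frame index: (0×3600 + 48×60 + 45) × 48 + 16 = 140416.
Real time: 140416 / (48) = 8776/3 s.
Target frame: (8776/3) × (24000/1001) = 70208000/1001 ≈ 70137.862 → 70138.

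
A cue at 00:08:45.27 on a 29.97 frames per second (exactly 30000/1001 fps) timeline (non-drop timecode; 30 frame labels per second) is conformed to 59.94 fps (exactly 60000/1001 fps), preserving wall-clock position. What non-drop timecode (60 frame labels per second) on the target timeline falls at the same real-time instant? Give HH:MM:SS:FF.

00:08:45:54

Source frame index: (0×3600 + 8×60 + 45) × 30 + 27 = 15777.
Real time: 15777 / (30000/1001) = 5264259/10000 s.
Target frame: (5264259/10000) × (60000/1001) = 31554.
At 60 labels/s: frame 31554 → 00:08:45:54.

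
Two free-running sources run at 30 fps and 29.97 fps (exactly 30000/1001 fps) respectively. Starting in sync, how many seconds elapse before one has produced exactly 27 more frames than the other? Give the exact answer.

The gap grows by |30000/1001 − 30| = 30/1001 frames per second.
Time for a 27-frame gap: 27 ÷ (30/1001) = 900.9 s.

900.9 seconds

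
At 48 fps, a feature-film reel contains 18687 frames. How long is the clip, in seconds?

Running time = 18687 / (48) = 389.3125 s.

389.3125 seconds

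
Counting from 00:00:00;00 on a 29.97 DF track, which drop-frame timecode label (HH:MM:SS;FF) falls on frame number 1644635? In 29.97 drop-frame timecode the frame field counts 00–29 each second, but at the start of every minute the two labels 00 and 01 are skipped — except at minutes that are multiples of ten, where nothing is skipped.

15:14:36;01

Ten DF minutes hold 17982 frames, so frame 1644635 lies in block 91 (frames 1636362–1654343) with 8273 frames into that block.
The block's first minute is 1800 frames and the rest 1798 each; 8273 frames reaches minute 4, so 91 × 18 + 4 × 2 = 1646 labels have been skipped so far.
Adding those back, label number 1644635 + 1646 = 1646281 at 30 labels/s is 54876 s + 1 f = 15 h 14 min 36 s frame 1, i.e. 15:14:36;01.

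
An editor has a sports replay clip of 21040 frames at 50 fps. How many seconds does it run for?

420.8 seconds

Running time = 21040 / (50) = 420.8 s.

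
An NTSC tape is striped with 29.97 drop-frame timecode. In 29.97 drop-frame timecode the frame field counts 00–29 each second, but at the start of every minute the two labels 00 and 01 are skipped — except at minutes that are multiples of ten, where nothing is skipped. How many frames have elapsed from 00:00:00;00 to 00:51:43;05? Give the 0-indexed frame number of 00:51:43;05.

93003

Complete 10-minute blocks: 5, each 17982 frames → 89910.
Remaining 1 whole minute in the current block: 1800 + 0 × 1798 = 1800 frames.
Within the current minute: 43 × 30 + 5 − 2 = 1293 (labels ;00/;01 skipped at this minute). Total = 89910 + 1800 + 1293 = 93003.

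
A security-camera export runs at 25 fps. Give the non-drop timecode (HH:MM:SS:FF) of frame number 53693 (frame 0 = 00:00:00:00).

53693 ÷ 25 = 2147 full seconds, remainder 18 frames.
2147 s = 0 h 35 min 47 s.
Timecode: 00:35:47:18.

00:35:47:18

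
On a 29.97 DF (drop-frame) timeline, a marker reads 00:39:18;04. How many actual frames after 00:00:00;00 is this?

70672

Complete 10-minute blocks: 3, each 17982 frames → 53946.
Remaining 9 whole minutes in the current block: 1800 + 8 × 1798 = 16184 frames.
Within the current minute: 18 × 30 + 4 − 2 = 542 (labels ;00/;01 skipped at this minute). Total = 53946 + 16184 + 542 = 70672.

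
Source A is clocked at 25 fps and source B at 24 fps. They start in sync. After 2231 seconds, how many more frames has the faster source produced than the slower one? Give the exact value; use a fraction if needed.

A emits 25 × 2231 = 55775 frames; B emits 24 × 2231 = 53544.
Difference = 2231 frames; B is behind A.

2231 frames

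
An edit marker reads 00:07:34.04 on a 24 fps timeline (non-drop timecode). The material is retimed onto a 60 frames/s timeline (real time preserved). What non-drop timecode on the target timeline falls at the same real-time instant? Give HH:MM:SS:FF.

Source frame index: (0×3600 + 7×60 + 34) × 24 + 4 = 10900.
Real time: 10900 / (24) = 2725/6 s.
Target frame: (2725/6) × (60) = 27250.
At 60 labels/s: frame 27250 → 00:07:34:10.

00:07:34:10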